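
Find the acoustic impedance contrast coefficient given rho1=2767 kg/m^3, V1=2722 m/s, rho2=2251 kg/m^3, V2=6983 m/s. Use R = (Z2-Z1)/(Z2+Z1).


Z1 = 2767 * 2722 = 7531774
Z2 = 2251 * 6983 = 15718733
R = (15718733 - 7531774) / (15718733 + 7531774) = 8186959 / 23250507 = 0.3521

0.3521


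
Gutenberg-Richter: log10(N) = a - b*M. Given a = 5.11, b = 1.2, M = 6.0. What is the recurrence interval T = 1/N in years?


log10(N) = 5.11 - 1.2*6.0 = -2.09
N = 10^-2.09 = 0.008128
T = 1/N = 1/0.008128 = 123.0269 years

123.0269


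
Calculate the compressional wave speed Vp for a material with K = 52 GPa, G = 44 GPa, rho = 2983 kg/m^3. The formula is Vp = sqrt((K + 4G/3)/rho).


First compute the effective modulus:
K + 4G/3 = 52e9 + 4*44e9/3 = 110666666666.67 Pa
Then divide by density:
110666666666.67 / 2983 = 37099117.2198 Pa/(kg/m^3)
Take the square root:
Vp = sqrt(37099117.2198) = 6090.9 m/s

6090.9


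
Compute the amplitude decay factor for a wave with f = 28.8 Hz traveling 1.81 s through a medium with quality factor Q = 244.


pi*f*t/Q = pi*28.8*1.81/244 = 0.671168
A/A0 = exp(-0.671168) = 0.511111

0.511111


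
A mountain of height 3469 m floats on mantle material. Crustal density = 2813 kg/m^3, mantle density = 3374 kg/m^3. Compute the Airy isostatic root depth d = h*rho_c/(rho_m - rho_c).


rho_m - rho_c = 3374 - 2813 = 561
d = 3469 * 2813 / 561
= 9758297 / 561
= 17394.47 m

17394.47


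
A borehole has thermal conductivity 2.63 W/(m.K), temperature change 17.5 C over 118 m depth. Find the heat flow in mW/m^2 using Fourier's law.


q = k * dT / dz * 1000
= 2.63 * 17.5 / 118 * 1000
= 0.390042 * 1000
= 390.0424 mW/m^2

390.0424


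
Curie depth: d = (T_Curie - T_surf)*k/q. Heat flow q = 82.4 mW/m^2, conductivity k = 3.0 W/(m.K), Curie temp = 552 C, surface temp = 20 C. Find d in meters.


T_Curie - T_surf = 552 - 20 = 532 C
Convert q to W/m^2: 82.4 mW/m^2 = 0.0824 W/m^2
d = 532 * 3.0 / 0.0824 = 19368.93 m

19368.93


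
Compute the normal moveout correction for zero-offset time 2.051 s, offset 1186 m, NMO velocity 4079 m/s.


x/Vnmo = 1186/4079 = 0.290758
(x/Vnmo)^2 = 0.08454
t0^2 = 4.206601
sqrt(4.206601 + 0.08454) = 2.071507
dt = 2.071507 - 2.051 = 0.020507

0.020507


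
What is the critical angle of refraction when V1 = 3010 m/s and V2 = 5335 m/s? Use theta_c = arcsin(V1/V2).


V1/V2 = 3010/5335 = 0.564199
theta_c = arcsin(0.564199) = 34.3467 degrees

34.3467


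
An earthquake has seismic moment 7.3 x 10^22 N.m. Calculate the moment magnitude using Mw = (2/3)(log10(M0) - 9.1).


log10(M0) = log10(7.3 x 10^22) = 22.8633
Mw = 2/3 * (22.8633 - 9.1)
= 2/3 * 13.7633
= 9.18

9.18


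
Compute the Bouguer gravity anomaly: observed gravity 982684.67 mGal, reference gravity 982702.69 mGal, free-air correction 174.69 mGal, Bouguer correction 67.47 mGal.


BA = g_obs - g_ref + FAC - BC
= 982684.67 - 982702.69 + 174.69 - 67.47
= 89.2 mGal

89.2


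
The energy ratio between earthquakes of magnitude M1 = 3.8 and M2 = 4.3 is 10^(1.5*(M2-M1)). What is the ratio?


M2 - M1 = 4.3 - 3.8 = 0.5
1.5 * 0.5 = 0.75
ratio = 10^0.75 = 5.62

5.62


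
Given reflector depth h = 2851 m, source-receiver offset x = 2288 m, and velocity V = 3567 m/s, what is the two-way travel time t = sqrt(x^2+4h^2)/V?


x^2 + 4h^2 = 2288^2 + 4*2851^2 = 5234944 + 32512804 = 37747748
sqrt(37747748) = 6143.9196
t = 6143.9196 / 3567 = 1.7224 s

1.7224


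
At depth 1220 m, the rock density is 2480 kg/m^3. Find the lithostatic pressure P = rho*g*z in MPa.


P = rho * g * z / 1e6
= 2480 * 9.81 * 1220 / 1e6
= 29681136.0 / 1e6
= 29.6811 MPa

29.6811


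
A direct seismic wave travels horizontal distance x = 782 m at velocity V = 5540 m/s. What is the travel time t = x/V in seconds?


t = x / V
= 782 / 5540
= 0.1412 s

0.1412


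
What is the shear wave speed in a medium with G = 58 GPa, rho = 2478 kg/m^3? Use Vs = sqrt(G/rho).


Convert G to Pa: G = 58e9 Pa
Compute G/rho = 58e9 / 2478 = 23405972.5585
Vs = sqrt(23405972.5585) = 4837.97 m/s

4837.97


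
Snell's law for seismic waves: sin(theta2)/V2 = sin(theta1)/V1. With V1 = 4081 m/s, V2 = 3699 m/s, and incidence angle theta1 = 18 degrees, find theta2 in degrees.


sin(theta1) = sin(18 deg) = 0.309017
sin(theta2) = V2/V1 * sin(theta1) = 3699/4081 * 0.309017 = 0.280092
theta2 = arcsin(0.280092) = 16.2657 degrees

16.2657


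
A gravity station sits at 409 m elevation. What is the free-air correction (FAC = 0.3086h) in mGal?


FAC = 0.3086 * h
= 0.3086 * 409
= 126.2174 mGal

126.2174


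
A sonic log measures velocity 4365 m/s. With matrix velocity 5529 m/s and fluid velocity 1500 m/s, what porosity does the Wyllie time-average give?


1/V - 1/Vm = 1/4365 - 1/5529 = 4.823e-05
1/Vf - 1/Vm = 1/1500 - 1/5529 = 0.0004858
phi = 4.823e-05 / 0.0004858 = 0.0993

0.0993


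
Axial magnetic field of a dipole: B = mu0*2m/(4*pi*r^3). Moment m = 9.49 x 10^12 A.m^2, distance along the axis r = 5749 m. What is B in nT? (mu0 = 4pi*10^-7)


m = 9.49 x 10^12 = 9490000000000 A.m^2
2m = 18980000000000 A.m^2
r^3 = 5749^3 = 190010204749
B = (4pi*10^-7) * 18980000000000 / (4*pi * 190010204749) * 1e9
= 23850971.426054 / 2387738653386.2 * 1e9
= 9988.9372 nT

9988.9372


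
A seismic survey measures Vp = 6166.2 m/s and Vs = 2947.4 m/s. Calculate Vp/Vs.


Vp/Vs = 6166.2 / 2947.4
= 2.0921

2.0921


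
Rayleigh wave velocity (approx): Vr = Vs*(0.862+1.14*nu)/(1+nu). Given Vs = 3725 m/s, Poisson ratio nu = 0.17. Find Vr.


Numerator factor = 0.862 + 1.14*0.17 = 1.0558
Denominator = 1 + 0.17 = 1.17
Vr = 3725 * 1.0558 / 1.17 = 3361.41 m/s

3361.41


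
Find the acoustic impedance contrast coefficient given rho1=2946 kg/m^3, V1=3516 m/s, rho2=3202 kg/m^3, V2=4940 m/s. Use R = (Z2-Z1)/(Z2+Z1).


Z1 = 2946 * 3516 = 10358136
Z2 = 3202 * 4940 = 15817880
R = (15817880 - 10358136) / (15817880 + 10358136) = 5459744 / 26176016 = 0.2086

0.2086


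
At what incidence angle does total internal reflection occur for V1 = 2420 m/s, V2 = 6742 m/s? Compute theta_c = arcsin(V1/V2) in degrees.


V1/V2 = 2420/6742 = 0.358944
theta_c = arcsin(0.358944) = 21.0354 degrees

21.0354


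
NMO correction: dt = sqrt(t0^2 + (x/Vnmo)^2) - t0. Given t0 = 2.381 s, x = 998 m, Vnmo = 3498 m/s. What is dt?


x/Vnmo = 998/3498 = 0.285306
(x/Vnmo)^2 = 0.081399
t0^2 = 5.669161
sqrt(5.669161 + 0.081399) = 2.398033
dt = 2.398033 - 2.381 = 0.017033

0.017033


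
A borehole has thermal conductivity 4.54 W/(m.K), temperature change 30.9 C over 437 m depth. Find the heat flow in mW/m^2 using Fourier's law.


q = k * dT / dz * 1000
= 4.54 * 30.9 / 437 * 1000
= 0.321021 * 1000
= 321.0206 mW/m^2

321.0206


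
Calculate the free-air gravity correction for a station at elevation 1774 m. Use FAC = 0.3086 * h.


FAC = 0.3086 * h
= 0.3086 * 1774
= 547.4564 mGal

547.4564


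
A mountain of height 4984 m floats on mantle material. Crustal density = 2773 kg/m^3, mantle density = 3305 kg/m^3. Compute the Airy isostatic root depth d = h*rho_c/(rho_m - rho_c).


rho_m - rho_c = 3305 - 2773 = 532
d = 4984 * 2773 / 532
= 13820632 / 532
= 25978.63 m

25978.63


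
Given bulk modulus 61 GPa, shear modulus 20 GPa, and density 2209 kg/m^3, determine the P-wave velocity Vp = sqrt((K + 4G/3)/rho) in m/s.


First compute the effective modulus:
K + 4G/3 = 61e9 + 4*20e9/3 = 87666666666.67 Pa
Then divide by density:
87666666666.67 / 2209 = 39686132.4883 Pa/(kg/m^3)
Take the square root:
Vp = sqrt(39686132.4883) = 6299.69 m/s

6299.69


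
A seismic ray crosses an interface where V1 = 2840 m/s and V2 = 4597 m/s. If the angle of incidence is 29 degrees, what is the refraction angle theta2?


sin(theta1) = sin(29 deg) = 0.48481
sin(theta2) = V2/V1 * sin(theta1) = 4597/2840 * 0.48481 = 0.784743
theta2 = arcsin(0.784743) = 51.6969 degrees

51.6969


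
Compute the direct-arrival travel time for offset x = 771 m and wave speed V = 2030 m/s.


t = x / V
= 771 / 2030
= 0.3798 s

0.3798


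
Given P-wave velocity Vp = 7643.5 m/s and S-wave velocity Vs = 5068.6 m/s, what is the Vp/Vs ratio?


Vp/Vs = 7643.5 / 5068.6
= 1.508

1.508


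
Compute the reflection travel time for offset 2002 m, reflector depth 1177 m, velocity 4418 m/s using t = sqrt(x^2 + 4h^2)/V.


x^2 + 4h^2 = 2002^2 + 4*1177^2 = 4008004 + 5541316 = 9549320
sqrt(9549320) = 3090.1974
t = 3090.1974 / 4418 = 0.6995 s

0.6995


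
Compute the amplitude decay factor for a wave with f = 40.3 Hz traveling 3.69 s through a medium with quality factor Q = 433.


pi*f*t/Q = pi*40.3*3.69/433 = 1.07893
A/A0 = exp(-1.07893) = 0.339959

0.339959


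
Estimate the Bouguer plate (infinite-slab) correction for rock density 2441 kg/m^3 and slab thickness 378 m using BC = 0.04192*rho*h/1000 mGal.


BC = 0.04192 * rho * h / 1000
= 0.04192 * 2441 * 378 / 1000
= 38.6795 mGal

38.6795


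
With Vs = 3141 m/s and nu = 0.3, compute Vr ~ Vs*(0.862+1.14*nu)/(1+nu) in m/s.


Numerator factor = 0.862 + 1.14*0.3 = 1.204
Denominator = 1 + 0.3 = 1.3
Vr = 3141 * 1.204 / 1.3 = 2909.05 m/s

2909.05


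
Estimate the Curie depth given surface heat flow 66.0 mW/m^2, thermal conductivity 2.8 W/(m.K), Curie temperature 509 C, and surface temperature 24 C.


T_Curie - T_surf = 509 - 24 = 485 C
Convert q to W/m^2: 66.0 mW/m^2 = 0.066 W/m^2
d = 485 * 2.8 / 0.066 = 20575.76 m

20575.76


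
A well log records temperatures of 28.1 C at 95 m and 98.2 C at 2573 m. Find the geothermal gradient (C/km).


dT = 98.2 - 28.1 = 70.1 C
dz = 2573 - 95 = 2478 m
gradient = dT/dz * 1000 = 70.1/2478 * 1000 = 28.2889 C/km

28.2889


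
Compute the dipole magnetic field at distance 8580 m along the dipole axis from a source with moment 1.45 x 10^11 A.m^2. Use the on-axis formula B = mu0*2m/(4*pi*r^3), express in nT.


m = 1.45 x 10^11 = 145000000000 A.m^2
2m = 290000000000 A.m^2
r^3 = 8580^3 = 631628712000
B = (4pi*10^-7) * 290000000000 / (4*pi * 631628712000) * 1e9
= 364424.747816 / 7937280485662.33 * 1e9
= 45.913 nT

45.913


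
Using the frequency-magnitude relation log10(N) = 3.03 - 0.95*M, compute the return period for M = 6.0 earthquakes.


log10(N) = 3.03 - 0.95*6.0 = -2.67
N = 10^-2.67 = 0.002138
T = 1/N = 1/0.002138 = 467.7351 years

467.7351


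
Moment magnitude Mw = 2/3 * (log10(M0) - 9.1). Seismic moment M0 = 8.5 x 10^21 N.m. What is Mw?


log10(M0) = log10(8.5 x 10^21) = 21.9294
Mw = 2/3 * (21.9294 - 9.1)
= 2/3 * 12.8294
= 8.55

8.55


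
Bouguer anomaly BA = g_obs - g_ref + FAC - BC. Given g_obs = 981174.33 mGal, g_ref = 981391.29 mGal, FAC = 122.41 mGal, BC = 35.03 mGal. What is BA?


BA = g_obs - g_ref + FAC - BC
= 981174.33 - 981391.29 + 122.41 - 35.03
= -129.58 mGal

-129.58


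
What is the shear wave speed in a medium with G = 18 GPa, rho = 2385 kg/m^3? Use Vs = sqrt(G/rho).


Convert G to Pa: G = 18e9 Pa
Compute G/rho = 18e9 / 2385 = 7547169.8113
Vs = sqrt(7547169.8113) = 2747.21 m/s

2747.21


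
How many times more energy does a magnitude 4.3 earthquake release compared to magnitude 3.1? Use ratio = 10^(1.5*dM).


M2 - M1 = 4.3 - 3.1 = 1.2
1.5 * 1.2 = 1.8
ratio = 10^1.8 = 63.1

63.1


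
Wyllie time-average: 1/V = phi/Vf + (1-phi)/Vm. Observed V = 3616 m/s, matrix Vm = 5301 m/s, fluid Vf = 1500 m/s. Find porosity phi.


1/V - 1/Vm = 1/3616 - 1/5301 = 8.791e-05
1/Vf - 1/Vm = 1/1500 - 1/5301 = 0.00047802
phi = 8.791e-05 / 0.00047802 = 0.1839

0.1839


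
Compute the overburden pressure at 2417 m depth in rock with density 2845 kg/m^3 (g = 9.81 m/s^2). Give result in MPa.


P = rho * g * z / 1e6
= 2845 * 9.81 * 2417 / 1e6
= 67457140.65 / 1e6
= 67.4571 MPa

67.4571


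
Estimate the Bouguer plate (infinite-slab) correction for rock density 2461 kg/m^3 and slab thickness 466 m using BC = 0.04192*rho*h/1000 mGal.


BC = 0.04192 * rho * h / 1000
= 0.04192 * 2461 * 466 / 1000
= 48.0749 mGal

48.0749


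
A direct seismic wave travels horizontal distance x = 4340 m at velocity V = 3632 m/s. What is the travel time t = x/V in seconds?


t = x / V
= 4340 / 3632
= 1.1949 s

1.1949


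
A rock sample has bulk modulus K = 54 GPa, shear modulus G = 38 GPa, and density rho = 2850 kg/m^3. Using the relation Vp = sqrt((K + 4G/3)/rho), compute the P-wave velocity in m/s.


First compute the effective modulus:
K + 4G/3 = 54e9 + 4*38e9/3 = 104666666666.67 Pa
Then divide by density:
104666666666.67 / 2850 = 36725146.1988 Pa/(kg/m^3)
Take the square root:
Vp = sqrt(36725146.1988) = 6060.13 m/s

6060.13


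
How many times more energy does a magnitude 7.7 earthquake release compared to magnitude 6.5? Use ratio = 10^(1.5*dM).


M2 - M1 = 7.7 - 6.5 = 1.2
1.5 * 1.2 = 1.8
ratio = 10^1.8 = 63.1

63.1


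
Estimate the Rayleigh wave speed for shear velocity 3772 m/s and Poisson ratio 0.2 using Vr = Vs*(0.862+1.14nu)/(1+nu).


Numerator factor = 0.862 + 1.14*0.2 = 1.09
Denominator = 1 + 0.2 = 1.2
Vr = 3772 * 1.09 / 1.2 = 3426.23 m/s

3426.23


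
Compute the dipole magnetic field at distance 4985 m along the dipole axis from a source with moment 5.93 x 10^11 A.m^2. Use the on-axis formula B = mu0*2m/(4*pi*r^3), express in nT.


m = 5.93 x 10^11 = 593000000000 A.m^2
2m = 1186000000000 A.m^2
r^3 = 4985^3 = 123878371625
B = (4pi*10^-7) * 1186000000000 / (4*pi * 123878371625) * 1e9
= 1490371.554863 / 1556701528943.07 * 1e9
= 957.3907 nT

957.3907


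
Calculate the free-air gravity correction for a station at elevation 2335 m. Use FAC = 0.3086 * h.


FAC = 0.3086 * h
= 0.3086 * 2335
= 720.581 mGal

720.581


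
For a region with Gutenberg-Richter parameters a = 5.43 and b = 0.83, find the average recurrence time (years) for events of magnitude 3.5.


log10(N) = 5.43 - 0.83*3.5 = 2.525
N = 10^2.525 = 334.965439
T = 1/N = 1/334.965439 = 0.003 years

0.003


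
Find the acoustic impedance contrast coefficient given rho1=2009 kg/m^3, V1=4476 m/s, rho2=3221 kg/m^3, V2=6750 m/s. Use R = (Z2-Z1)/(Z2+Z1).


Z1 = 2009 * 4476 = 8992284
Z2 = 3221 * 6750 = 21741750
R = (21741750 - 8992284) / (21741750 + 8992284) = 12749466 / 30734034 = 0.4148

0.4148


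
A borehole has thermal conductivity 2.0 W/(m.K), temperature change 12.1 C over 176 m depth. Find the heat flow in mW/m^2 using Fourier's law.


q = k * dT / dz * 1000
= 2.0 * 12.1 / 176 * 1000
= 0.1375 * 1000
= 137.5 mW/m^2

137.5


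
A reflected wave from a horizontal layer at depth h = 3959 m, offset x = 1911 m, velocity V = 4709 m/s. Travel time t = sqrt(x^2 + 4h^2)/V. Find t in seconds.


x^2 + 4h^2 = 1911^2 + 4*3959^2 = 3651921 + 62694724 = 66346645
sqrt(66346645) = 8145.345
t = 8145.345 / 4709 = 1.7297 s

1.7297


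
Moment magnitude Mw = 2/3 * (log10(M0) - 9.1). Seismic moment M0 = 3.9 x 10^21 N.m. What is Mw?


log10(M0) = log10(3.9 x 10^21) = 21.5911
Mw = 2/3 * (21.5911 - 9.1)
= 2/3 * 12.4911
= 8.33

8.33


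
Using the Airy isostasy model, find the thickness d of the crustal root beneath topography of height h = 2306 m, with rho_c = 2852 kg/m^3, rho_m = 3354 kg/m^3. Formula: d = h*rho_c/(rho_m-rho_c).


rho_m - rho_c = 3354 - 2852 = 502
d = 2306 * 2852 / 502
= 6576712 / 502
= 13101.02 m

13101.02


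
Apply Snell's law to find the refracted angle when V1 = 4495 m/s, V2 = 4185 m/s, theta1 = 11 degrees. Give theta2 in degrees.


sin(theta1) = sin(11 deg) = 0.190809
sin(theta2) = V2/V1 * sin(theta1) = 4185/4495 * 0.190809 = 0.17765
theta2 = arcsin(0.17765) = 10.2329 degrees

10.2329


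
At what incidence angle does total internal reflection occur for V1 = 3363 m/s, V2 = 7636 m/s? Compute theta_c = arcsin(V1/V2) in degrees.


V1/V2 = 3363/7636 = 0.440414
theta_c = arcsin(0.440414) = 26.1303 degrees

26.1303


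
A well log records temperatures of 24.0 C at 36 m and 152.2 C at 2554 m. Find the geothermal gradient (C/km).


dT = 152.2 - 24.0 = 128.2 C
dz = 2554 - 36 = 2518 m
gradient = dT/dz * 1000 = 128.2/2518 * 1000 = 50.9134 C/km

50.9134


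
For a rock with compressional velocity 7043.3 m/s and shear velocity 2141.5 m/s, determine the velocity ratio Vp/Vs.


Vp/Vs = 7043.3 / 2141.5
= 3.289

3.289


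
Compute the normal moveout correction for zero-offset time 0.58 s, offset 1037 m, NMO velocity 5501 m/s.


x/Vnmo = 1037/5501 = 0.188511
(x/Vnmo)^2 = 0.035536
t0^2 = 0.3364
sqrt(0.3364 + 0.035536) = 0.609866
dt = 0.609866 - 0.58 = 0.029866

0.029866


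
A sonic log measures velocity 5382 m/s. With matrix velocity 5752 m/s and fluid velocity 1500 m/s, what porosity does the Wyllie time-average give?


1/V - 1/Vm = 1/5382 - 1/5752 = 1.195e-05
1/Vf - 1/Vm = 1/1500 - 1/5752 = 0.00049281
phi = 1.195e-05 / 0.00049281 = 0.0243

0.0243


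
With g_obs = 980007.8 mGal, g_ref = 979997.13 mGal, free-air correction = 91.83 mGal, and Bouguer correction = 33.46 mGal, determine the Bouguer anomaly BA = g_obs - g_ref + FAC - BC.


BA = g_obs - g_ref + FAC - BC
= 980007.8 - 979997.13 + 91.83 - 33.46
= 69.04 mGal

69.04


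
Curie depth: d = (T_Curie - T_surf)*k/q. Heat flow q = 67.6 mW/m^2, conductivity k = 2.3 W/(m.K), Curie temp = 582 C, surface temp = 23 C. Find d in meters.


T_Curie - T_surf = 582 - 23 = 559 C
Convert q to W/m^2: 67.6 mW/m^2 = 0.0676 W/m^2
d = 559 * 2.3 / 0.0676 = 19019.23 m

19019.23


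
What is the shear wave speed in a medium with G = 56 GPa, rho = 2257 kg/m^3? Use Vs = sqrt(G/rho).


Convert G to Pa: G = 56e9 Pa
Compute G/rho = 56e9 / 2257 = 24811696.9428
Vs = sqrt(24811696.9428) = 4981.13 m/s

4981.13


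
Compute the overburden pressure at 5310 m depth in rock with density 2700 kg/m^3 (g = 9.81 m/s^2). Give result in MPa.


P = rho * g * z / 1e6
= 2700 * 9.81 * 5310 / 1e6
= 140645970.0 / 1e6
= 140.646 MPa

140.646


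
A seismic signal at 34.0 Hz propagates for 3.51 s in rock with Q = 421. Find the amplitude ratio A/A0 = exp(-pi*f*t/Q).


pi*f*t/Q = pi*34.0*3.51/421 = 0.890541
A/A0 = exp(-0.890541) = 0.410434

0.410434


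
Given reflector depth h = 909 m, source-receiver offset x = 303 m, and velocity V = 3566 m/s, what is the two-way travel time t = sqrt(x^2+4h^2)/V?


x^2 + 4h^2 = 303^2 + 4*909^2 = 91809 + 3305124 = 3396933
sqrt(3396933) = 1843.077
t = 1843.077 / 3566 = 0.5168 s

0.5168


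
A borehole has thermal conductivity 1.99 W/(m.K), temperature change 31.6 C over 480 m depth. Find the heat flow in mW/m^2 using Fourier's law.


q = k * dT / dz * 1000
= 1.99 * 31.6 / 480 * 1000
= 0.131008 * 1000
= 131.0083 mW/m^2

131.0083


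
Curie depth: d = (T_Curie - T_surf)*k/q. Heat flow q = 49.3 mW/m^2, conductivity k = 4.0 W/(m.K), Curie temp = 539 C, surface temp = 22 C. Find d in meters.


T_Curie - T_surf = 539 - 22 = 517 C
Convert q to W/m^2: 49.3 mW/m^2 = 0.0493 W/m^2
d = 517 * 4.0 / 0.0493 = 41947.26 m

41947.26


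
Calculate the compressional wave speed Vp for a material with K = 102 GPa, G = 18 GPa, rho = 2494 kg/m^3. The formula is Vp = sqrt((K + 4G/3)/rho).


First compute the effective modulus:
K + 4G/3 = 102e9 + 4*18e9/3 = 126000000000.0 Pa
Then divide by density:
126000000000.0 / 2494 = 50521251.0024 Pa/(kg/m^3)
Take the square root:
Vp = sqrt(50521251.0024) = 7107.83 m/s

7107.83


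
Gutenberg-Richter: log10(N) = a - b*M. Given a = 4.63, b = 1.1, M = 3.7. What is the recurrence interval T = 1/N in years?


log10(N) = 4.63 - 1.1*3.7 = 0.56
N = 10^0.56 = 3.630781
T = 1/N = 1/3.630781 = 0.2754 years

0.2754


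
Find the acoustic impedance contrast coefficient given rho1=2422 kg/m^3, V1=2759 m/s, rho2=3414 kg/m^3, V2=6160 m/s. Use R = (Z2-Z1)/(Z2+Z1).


Z1 = 2422 * 2759 = 6682298
Z2 = 3414 * 6160 = 21030240
R = (21030240 - 6682298) / (21030240 + 6682298) = 14347942 / 27712538 = 0.5177

0.5177


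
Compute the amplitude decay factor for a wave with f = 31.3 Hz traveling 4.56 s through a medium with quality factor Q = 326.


pi*f*t/Q = pi*31.3*4.56/326 = 1.375439
A/A0 = exp(-1.375439) = 0.252729

0.252729


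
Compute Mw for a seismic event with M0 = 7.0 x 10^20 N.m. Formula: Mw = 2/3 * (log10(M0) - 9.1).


log10(M0) = log10(7.0 x 10^20) = 20.8451
Mw = 2/3 * (20.8451 - 9.1)
= 2/3 * 11.7451
= 7.83

7.83


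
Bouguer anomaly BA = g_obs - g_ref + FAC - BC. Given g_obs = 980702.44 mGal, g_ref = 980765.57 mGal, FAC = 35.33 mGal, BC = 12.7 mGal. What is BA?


BA = g_obs - g_ref + FAC - BC
= 980702.44 - 980765.57 + 35.33 - 12.7
= -40.5 mGal

-40.5


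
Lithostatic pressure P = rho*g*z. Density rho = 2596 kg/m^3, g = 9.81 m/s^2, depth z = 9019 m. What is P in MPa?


P = rho * g * z / 1e6
= 2596 * 9.81 * 9019 / 1e6
= 229684708.44 / 1e6
= 229.6847 MPa

229.6847


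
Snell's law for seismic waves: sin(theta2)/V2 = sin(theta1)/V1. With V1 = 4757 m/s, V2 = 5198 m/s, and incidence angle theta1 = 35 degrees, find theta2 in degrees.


sin(theta1) = sin(35 deg) = 0.573576
sin(theta2) = V2/V1 * sin(theta1) = 5198/4757 * 0.573576 = 0.62675
theta2 = arcsin(0.62675) = 38.8108 degrees

38.8108


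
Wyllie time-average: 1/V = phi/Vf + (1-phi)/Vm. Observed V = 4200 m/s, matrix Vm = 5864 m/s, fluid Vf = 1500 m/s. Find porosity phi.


1/V - 1/Vm = 1/4200 - 1/5864 = 6.756e-05
1/Vf - 1/Vm = 1/1500 - 1/5864 = 0.00049613
phi = 6.756e-05 / 0.00049613 = 0.1362

0.1362


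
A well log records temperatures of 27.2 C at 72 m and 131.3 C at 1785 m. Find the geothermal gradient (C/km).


dT = 131.3 - 27.2 = 104.1 C
dz = 1785 - 72 = 1713 m
gradient = dT/dz * 1000 = 104.1/1713 * 1000 = 60.7706 C/km

60.7706


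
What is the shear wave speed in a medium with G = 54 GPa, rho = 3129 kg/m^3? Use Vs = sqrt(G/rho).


Convert G to Pa: G = 54e9 Pa
Compute G/rho = 54e9 / 3129 = 17257909.8754
Vs = sqrt(17257909.8754) = 4154.26 m/s

4154.26


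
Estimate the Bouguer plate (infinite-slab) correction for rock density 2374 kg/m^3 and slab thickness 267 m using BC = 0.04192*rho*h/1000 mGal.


BC = 0.04192 * rho * h / 1000
= 0.04192 * 2374 * 267 / 1000
= 26.5713 mGal

26.5713


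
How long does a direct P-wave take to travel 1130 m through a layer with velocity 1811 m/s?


t = x / V
= 1130 / 1811
= 0.624 s

0.624


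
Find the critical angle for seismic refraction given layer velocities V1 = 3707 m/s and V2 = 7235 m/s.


V1/V2 = 3707/7235 = 0.51237
theta_c = arcsin(0.51237) = 30.8219 degrees

30.8219


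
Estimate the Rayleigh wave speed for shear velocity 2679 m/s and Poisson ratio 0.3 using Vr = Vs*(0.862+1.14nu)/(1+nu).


Numerator factor = 0.862 + 1.14*0.3 = 1.204
Denominator = 1 + 0.3 = 1.3
Vr = 2679 * 1.204 / 1.3 = 2481.17 m/s

2481.17


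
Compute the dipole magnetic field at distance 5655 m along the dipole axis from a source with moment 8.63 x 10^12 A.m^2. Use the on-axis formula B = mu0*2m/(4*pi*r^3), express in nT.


m = 8.63 x 10^12 = 8630000000000 A.m^2
2m = 17260000000000 A.m^2
r^3 = 5655^3 = 180841386375
B = (4pi*10^-7) * 17260000000000 / (4*pi * 180841386375) * 1e9
= 21689555.680384 / 2272519883602.77 * 1e9
= 9544.2754 nT

9544.2754


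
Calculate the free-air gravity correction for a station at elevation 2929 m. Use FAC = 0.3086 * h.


FAC = 0.3086 * h
= 0.3086 * 2929
= 903.8894 mGal

903.8894


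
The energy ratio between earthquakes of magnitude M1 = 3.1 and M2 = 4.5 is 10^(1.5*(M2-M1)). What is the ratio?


M2 - M1 = 4.5 - 3.1 = 1.4
1.5 * 1.4 = 2.1
ratio = 10^2.1 = 125.89

125.89


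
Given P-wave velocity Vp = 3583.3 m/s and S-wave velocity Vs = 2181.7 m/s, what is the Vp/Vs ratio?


Vp/Vs = 3583.3 / 2181.7
= 1.6424

1.6424


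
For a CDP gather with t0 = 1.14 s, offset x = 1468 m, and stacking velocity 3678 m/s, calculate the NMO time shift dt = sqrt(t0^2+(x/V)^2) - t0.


x/Vnmo = 1468/3678 = 0.39913
(x/Vnmo)^2 = 0.159305
t0^2 = 1.2996
sqrt(1.2996 + 0.159305) = 1.207851
dt = 1.207851 - 1.14 = 0.067851

0.067851


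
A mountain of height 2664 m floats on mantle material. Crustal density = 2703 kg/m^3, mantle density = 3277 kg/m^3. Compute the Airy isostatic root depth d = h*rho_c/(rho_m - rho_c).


rho_m - rho_c = 3277 - 2703 = 574
d = 2664 * 2703 / 574
= 7200792 / 574
= 12544.93 m

12544.93


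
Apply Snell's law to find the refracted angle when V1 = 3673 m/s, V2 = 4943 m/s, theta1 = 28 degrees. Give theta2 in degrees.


sin(theta1) = sin(28 deg) = 0.469472
sin(theta2) = V2/V1 * sin(theta1) = 4943/3673 * 0.469472 = 0.631799
theta2 = arcsin(0.631799) = 39.183 degrees

39.183


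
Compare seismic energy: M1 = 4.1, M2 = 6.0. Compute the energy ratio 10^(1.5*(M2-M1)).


M2 - M1 = 6.0 - 4.1 = 1.9
1.5 * 1.9 = 2.85
ratio = 10^2.85 = 707.95

707.95


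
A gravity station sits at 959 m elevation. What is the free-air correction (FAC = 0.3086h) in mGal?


FAC = 0.3086 * h
= 0.3086 * 959
= 295.9474 mGal

295.9474


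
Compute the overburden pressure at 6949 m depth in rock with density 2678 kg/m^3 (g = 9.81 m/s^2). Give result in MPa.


P = rho * g * z / 1e6
= 2678 * 9.81 * 6949 / 1e6
= 182558429.82 / 1e6
= 182.5584 MPa

182.5584


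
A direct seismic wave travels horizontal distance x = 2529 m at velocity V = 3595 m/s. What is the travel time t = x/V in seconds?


t = x / V
= 2529 / 3595
= 0.7035 s

0.7035


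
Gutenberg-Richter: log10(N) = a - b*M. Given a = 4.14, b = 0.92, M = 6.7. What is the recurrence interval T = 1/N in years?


log10(N) = 4.14 - 0.92*6.7 = -2.024
N = 10^-2.024 = 0.009462
T = 1/N = 1/0.009462 = 105.6818 years

105.6818


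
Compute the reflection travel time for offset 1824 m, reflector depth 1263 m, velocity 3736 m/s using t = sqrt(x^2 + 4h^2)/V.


x^2 + 4h^2 = 1824^2 + 4*1263^2 = 3326976 + 6380676 = 9707652
sqrt(9707652) = 3115.7105
t = 3115.7105 / 3736 = 0.834 s

0.834


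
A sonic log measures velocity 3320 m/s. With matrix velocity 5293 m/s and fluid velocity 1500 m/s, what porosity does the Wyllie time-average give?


1/V - 1/Vm = 1/3320 - 1/5293 = 0.00011228
1/Vf - 1/Vm = 1/1500 - 1/5293 = 0.00047774
phi = 0.00011228 / 0.00047774 = 0.235

0.235


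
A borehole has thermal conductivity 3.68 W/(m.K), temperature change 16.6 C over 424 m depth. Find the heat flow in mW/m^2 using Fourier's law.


q = k * dT / dz * 1000
= 3.68 * 16.6 / 424 * 1000
= 0.144075 * 1000
= 144.0755 mW/m^2

144.0755


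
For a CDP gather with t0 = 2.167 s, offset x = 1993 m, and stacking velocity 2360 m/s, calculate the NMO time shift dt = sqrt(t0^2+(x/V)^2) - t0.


x/Vnmo = 1993/2360 = 0.844492
(x/Vnmo)^2 = 0.713166
t0^2 = 4.695889
sqrt(4.695889 + 0.713166) = 2.325738
dt = 2.325738 - 2.167 = 0.158738

0.158738


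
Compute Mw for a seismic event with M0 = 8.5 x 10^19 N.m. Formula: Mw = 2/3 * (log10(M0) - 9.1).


log10(M0) = log10(8.5 x 10^19) = 19.9294
Mw = 2/3 * (19.9294 - 9.1)
= 2/3 * 10.8294
= 7.22

7.22


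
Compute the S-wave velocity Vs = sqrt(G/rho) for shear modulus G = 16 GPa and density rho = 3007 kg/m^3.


Convert G to Pa: G = 16e9 Pa
Compute G/rho = 16e9 / 3007 = 5320917.8583
Vs = sqrt(5320917.8583) = 2306.71 m/s

2306.71


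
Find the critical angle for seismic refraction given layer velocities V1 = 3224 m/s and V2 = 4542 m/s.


V1/V2 = 3224/4542 = 0.709819
theta_c = arcsin(0.709819) = 45.2202 degrees

45.2202


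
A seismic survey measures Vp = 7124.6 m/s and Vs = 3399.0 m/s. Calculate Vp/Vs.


Vp/Vs = 7124.6 / 3399.0
= 2.0961

2.0961


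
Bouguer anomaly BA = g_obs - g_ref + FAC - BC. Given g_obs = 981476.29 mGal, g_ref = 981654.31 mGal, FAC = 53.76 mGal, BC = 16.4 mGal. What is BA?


BA = g_obs - g_ref + FAC - BC
= 981476.29 - 981654.31 + 53.76 - 16.4
= -140.66 mGal

-140.66


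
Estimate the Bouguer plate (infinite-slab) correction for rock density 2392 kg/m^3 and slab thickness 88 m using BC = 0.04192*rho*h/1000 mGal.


BC = 0.04192 * rho * h / 1000
= 0.04192 * 2392 * 88 / 1000
= 8.824 mGal

8.824


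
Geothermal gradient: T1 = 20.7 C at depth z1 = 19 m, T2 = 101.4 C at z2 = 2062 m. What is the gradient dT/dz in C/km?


dT = 101.4 - 20.7 = 80.7 C
dz = 2062 - 19 = 2043 m
gradient = dT/dz * 1000 = 80.7/2043 * 1000 = 39.5007 C/km

39.5007


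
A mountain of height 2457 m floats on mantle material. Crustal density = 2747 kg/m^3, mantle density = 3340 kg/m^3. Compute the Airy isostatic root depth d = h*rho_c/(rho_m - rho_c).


rho_m - rho_c = 3340 - 2747 = 593
d = 2457 * 2747 / 593
= 6749379 / 593
= 11381.75 m

11381.75


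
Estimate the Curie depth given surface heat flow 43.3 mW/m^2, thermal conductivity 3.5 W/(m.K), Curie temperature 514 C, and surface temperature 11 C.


T_Curie - T_surf = 514 - 11 = 503 C
Convert q to W/m^2: 43.3 mW/m^2 = 0.0433 W/m^2
d = 503 * 3.5 / 0.0433 = 40658.2 m

40658.2


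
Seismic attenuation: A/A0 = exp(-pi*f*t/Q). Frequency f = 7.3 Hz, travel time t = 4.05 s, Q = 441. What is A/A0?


pi*f*t/Q = pi*7.3*4.05/441 = 0.210615
A/A0 = exp(-0.210615) = 0.810086

0.810086


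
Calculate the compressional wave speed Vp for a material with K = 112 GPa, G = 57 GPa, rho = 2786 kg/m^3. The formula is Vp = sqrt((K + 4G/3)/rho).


First compute the effective modulus:
K + 4G/3 = 112e9 + 4*57e9/3 = 188000000000.0 Pa
Then divide by density:
188000000000.0 / 2786 = 67480258.435 Pa/(kg/m^3)
Take the square root:
Vp = sqrt(67480258.435) = 8214.64 m/s

8214.64


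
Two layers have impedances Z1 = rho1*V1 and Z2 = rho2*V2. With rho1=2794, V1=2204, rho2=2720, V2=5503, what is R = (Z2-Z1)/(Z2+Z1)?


Z1 = 2794 * 2204 = 6157976
Z2 = 2720 * 5503 = 14968160
R = (14968160 - 6157976) / (14968160 + 6157976) = 8810184 / 21126136 = 0.417

0.417


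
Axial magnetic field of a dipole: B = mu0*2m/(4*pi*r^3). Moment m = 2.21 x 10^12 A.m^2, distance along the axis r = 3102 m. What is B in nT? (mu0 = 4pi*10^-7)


m = 2.21 x 10^12 = 2210000000000 A.m^2
2m = 4420000000000 A.m^2
r^3 = 3102^3 = 29848697208
B = (4pi*10^-7) * 4420000000000 / (4*pi * 29848697208) * 1e9
= 5554335.811547 / 375089791471.52 * 1e9
= 14808.0165 nT

14808.0165


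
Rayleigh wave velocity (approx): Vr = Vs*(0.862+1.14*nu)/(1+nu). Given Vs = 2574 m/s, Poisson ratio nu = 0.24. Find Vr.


Numerator factor = 0.862 + 1.14*0.24 = 1.1356
Denominator = 1 + 0.24 = 1.24
Vr = 2574 * 1.1356 / 1.24 = 2357.29 m/s

2357.29


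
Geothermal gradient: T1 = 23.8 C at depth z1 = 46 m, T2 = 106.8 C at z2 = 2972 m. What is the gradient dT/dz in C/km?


dT = 106.8 - 23.8 = 83.0 C
dz = 2972 - 46 = 2926 m
gradient = dT/dz * 1000 = 83.0/2926 * 1000 = 28.3664 C/km

28.3664


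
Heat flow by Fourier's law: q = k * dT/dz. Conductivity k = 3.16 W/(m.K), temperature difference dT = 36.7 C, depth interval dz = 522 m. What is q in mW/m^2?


q = k * dT / dz * 1000
= 3.16 * 36.7 / 522 * 1000
= 0.222169 * 1000
= 222.1686 mW/m^2

222.1686


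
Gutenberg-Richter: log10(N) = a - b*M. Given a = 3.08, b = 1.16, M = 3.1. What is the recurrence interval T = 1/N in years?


log10(N) = 3.08 - 1.16*3.1 = -0.516
N = 10^-0.516 = 0.304789
T = 1/N = 1/0.304789 = 3.281 years

3.281


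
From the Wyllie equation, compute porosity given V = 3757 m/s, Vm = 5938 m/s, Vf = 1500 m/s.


1/V - 1/Vm = 1/3757 - 1/5938 = 9.776e-05
1/Vf - 1/Vm = 1/1500 - 1/5938 = 0.00049826
phi = 9.776e-05 / 0.00049826 = 0.1962

0.1962


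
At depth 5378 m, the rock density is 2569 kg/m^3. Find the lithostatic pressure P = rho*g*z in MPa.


P = rho * g * z / 1e6
= 2569 * 9.81 * 5378 / 1e6
= 135535764.42 / 1e6
= 135.5358 MPa

135.5358


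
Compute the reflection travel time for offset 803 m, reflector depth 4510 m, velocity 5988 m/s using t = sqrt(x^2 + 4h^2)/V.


x^2 + 4h^2 = 803^2 + 4*4510^2 = 644809 + 81360400 = 82005209
sqrt(82005209) = 9055.6728
t = 9055.6728 / 5988 = 1.5123 s

1.5123


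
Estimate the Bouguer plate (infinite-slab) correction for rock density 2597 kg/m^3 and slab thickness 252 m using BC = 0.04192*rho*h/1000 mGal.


BC = 0.04192 * rho * h / 1000
= 0.04192 * 2597 * 252 / 1000
= 27.4343 mGal

27.4343


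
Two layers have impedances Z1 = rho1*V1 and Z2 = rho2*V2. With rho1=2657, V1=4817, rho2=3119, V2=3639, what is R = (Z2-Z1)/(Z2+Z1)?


Z1 = 2657 * 4817 = 12798769
Z2 = 3119 * 3639 = 11350041
R = (11350041 - 12798769) / (11350041 + 12798769) = -1448728 / 24148810 = -0.06

-0.06


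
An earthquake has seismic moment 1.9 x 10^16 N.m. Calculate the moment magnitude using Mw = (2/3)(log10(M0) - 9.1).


log10(M0) = log10(1.9 x 10^16) = 16.2788
Mw = 2/3 * (16.2788 - 9.1)
= 2/3 * 7.1788
= 4.79

4.79


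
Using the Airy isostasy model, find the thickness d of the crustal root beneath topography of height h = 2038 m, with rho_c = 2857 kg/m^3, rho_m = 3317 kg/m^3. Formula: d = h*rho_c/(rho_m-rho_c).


rho_m - rho_c = 3317 - 2857 = 460
d = 2038 * 2857 / 460
= 5822566 / 460
= 12657.75 m

12657.75


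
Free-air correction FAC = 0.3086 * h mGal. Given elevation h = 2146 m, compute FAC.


FAC = 0.3086 * h
= 0.3086 * 2146
= 662.2556 mGal

662.2556


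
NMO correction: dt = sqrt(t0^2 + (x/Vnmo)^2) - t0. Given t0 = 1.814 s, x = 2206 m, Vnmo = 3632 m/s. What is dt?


x/Vnmo = 2206/3632 = 0.607379
(x/Vnmo)^2 = 0.368909
t0^2 = 3.290596
sqrt(3.290596 + 0.368909) = 1.912983
dt = 1.912983 - 1.814 = 0.098983

0.098983


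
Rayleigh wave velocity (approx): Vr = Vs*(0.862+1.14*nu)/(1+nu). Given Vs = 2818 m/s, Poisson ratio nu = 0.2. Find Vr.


Numerator factor = 0.862 + 1.14*0.2 = 1.09
Denominator = 1 + 0.2 = 1.2
Vr = 2818 * 1.09 / 1.2 = 2559.68 m/s

2559.68


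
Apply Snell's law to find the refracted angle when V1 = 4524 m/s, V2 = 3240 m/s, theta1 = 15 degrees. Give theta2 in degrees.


sin(theta1) = sin(15 deg) = 0.258819
sin(theta2) = V2/V1 * sin(theta1) = 3240/4524 * 0.258819 = 0.185361
theta2 = arcsin(0.185361) = 10.6822 degrees

10.6822


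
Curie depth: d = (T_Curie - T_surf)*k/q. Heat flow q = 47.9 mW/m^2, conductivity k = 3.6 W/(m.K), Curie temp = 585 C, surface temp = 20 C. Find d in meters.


T_Curie - T_surf = 585 - 20 = 565 C
Convert q to W/m^2: 47.9 mW/m^2 = 0.0479 W/m^2
d = 565 * 3.6 / 0.0479 = 42463.47 m

42463.47


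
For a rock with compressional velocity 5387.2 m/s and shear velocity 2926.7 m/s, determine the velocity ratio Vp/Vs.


Vp/Vs = 5387.2 / 2926.7
= 1.8407

1.8407


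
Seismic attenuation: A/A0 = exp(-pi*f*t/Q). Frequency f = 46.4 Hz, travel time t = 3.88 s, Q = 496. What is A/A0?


pi*f*t/Q = pi*46.4*3.88/496 = 1.140297
A/A0 = exp(-1.140297) = 0.319724

0.319724


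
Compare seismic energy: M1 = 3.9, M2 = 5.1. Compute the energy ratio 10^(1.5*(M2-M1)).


M2 - M1 = 5.1 - 3.9 = 1.2
1.5 * 1.2 = 1.8
ratio = 10^1.8 = 63.1

63.1


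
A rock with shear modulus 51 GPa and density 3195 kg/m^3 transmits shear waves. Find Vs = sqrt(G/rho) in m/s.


Convert G to Pa: G = 51e9 Pa
Compute G/rho = 51e9 / 3195 = 15962441.3146
Vs = sqrt(15962441.3146) = 3995.3 m/s

3995.3


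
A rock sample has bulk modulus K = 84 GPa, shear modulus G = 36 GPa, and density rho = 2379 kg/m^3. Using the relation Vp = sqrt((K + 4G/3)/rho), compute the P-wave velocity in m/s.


First compute the effective modulus:
K + 4G/3 = 84e9 + 4*36e9/3 = 132000000000.0 Pa
Then divide by density:
132000000000.0 / 2379 = 55485498.1084 Pa/(kg/m^3)
Take the square root:
Vp = sqrt(55485498.1084) = 7448.86 m/s

7448.86


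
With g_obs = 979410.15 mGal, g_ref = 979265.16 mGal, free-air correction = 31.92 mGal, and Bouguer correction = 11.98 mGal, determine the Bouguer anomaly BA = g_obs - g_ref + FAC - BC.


BA = g_obs - g_ref + FAC - BC
= 979410.15 - 979265.16 + 31.92 - 11.98
= 164.93 mGal

164.93


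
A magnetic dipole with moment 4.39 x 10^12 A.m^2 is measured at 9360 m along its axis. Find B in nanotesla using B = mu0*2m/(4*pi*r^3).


m = 4.39 x 10^12 = 4390000000000 A.m^2
2m = 8780000000000 A.m^2
r^3 = 9360^3 = 820025856000
B = (4pi*10^-7) * 8780000000000 / (4*pi * 820025856000) * 1e9
= 11033273.399407 / 10304748819853.13 * 1e9
= 1070.6979 nT

1070.6979


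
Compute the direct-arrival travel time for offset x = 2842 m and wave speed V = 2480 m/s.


t = x / V
= 2842 / 2480
= 1.146 s

1.146


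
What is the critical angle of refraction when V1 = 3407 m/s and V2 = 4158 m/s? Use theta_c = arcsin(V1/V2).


V1/V2 = 3407/4158 = 0.819384
theta_c = arcsin(0.819384) = 55.0232 degrees

55.0232


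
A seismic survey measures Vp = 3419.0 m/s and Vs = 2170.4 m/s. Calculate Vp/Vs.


Vp/Vs = 3419.0 / 2170.4
= 1.5753

1.5753


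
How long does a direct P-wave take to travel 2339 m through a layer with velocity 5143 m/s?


t = x / V
= 2339 / 5143
= 0.4548 s

0.4548


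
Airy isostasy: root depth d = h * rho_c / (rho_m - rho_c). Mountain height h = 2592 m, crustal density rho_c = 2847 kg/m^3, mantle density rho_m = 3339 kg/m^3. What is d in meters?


rho_m - rho_c = 3339 - 2847 = 492
d = 2592 * 2847 / 492
= 7379424 / 492
= 14998.83 m

14998.83


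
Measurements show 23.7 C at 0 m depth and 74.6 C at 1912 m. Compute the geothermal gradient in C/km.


dT = 74.6 - 23.7 = 50.9 C
dz = 1912 - 0 = 1912 m
gradient = dT/dz * 1000 = 50.9/1912 * 1000 = 26.6213 C/km

26.6213


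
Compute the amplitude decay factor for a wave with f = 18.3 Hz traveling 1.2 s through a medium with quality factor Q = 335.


pi*f*t/Q = pi*18.3*1.2/335 = 0.205938
A/A0 = exp(-0.205938) = 0.813883

0.813883


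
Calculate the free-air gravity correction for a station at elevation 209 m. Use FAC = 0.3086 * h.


FAC = 0.3086 * h
= 0.3086 * 209
= 64.4974 mGal

64.4974


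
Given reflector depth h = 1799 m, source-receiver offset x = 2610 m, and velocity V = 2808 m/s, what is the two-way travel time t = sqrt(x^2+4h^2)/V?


x^2 + 4h^2 = 2610^2 + 4*1799^2 = 6812100 + 12945604 = 19757704
sqrt(19757704) = 4444.9639
t = 4444.9639 / 2808 = 1.583 s

1.583


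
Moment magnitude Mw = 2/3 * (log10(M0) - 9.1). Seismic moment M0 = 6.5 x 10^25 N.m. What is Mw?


log10(M0) = log10(6.5 x 10^25) = 25.8129
Mw = 2/3 * (25.8129 - 9.1)
= 2/3 * 16.7129
= 11.14

11.14


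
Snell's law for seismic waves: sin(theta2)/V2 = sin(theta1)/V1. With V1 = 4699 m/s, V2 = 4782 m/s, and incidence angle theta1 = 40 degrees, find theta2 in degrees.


sin(theta1) = sin(40 deg) = 0.642788
sin(theta2) = V2/V1 * sin(theta1) = 4782/4699 * 0.642788 = 0.654141
theta2 = arcsin(0.654141) = 40.8546 degrees

40.8546


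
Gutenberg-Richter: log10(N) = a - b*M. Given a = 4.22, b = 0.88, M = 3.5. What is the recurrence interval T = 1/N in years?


log10(N) = 4.22 - 0.88*3.5 = 1.14
N = 10^1.14 = 13.803843
T = 1/N = 1/13.803843 = 0.0724 years

0.0724


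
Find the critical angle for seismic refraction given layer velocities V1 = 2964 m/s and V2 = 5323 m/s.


V1/V2 = 2964/5323 = 0.556829
theta_c = arcsin(0.556829) = 33.8368 degrees

33.8368


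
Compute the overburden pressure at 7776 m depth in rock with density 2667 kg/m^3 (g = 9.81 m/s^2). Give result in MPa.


P = rho * g * z / 1e6
= 2667 * 9.81 * 7776 / 1e6
= 203445587.52 / 1e6
= 203.4456 MPa

203.4456


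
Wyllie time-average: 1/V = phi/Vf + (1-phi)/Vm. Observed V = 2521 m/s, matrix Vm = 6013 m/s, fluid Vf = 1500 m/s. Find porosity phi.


1/V - 1/Vm = 1/2521 - 1/6013 = 0.00023036
1/Vf - 1/Vm = 1/1500 - 1/6013 = 0.00050036
phi = 0.00023036 / 0.00050036 = 0.4604

0.4604


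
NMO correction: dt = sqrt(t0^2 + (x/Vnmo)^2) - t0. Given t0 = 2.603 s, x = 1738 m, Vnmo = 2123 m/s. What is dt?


x/Vnmo = 1738/2123 = 0.818653
(x/Vnmo)^2 = 0.670192
t0^2 = 6.775609
sqrt(6.775609 + 0.670192) = 2.7287
dt = 2.7287 - 2.603 = 0.1257

0.1257


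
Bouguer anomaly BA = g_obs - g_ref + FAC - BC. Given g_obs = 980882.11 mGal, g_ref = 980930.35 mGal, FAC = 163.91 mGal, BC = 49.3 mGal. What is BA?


BA = g_obs - g_ref + FAC - BC
= 980882.11 - 980930.35 + 163.91 - 49.3
= 66.37 mGal

66.37


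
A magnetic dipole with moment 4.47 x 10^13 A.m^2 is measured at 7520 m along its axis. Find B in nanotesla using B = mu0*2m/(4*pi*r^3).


m = 4.47 x 10^13 = 44700000000000 A.m^2
2m = 89400000000000 A.m^2
r^3 = 7520^3 = 425259008000
B = (4pi*10^-7) * 89400000000000 / (4*pi * 425259008000) * 1e9
= 112343353.292371 / 5343962301622.73 * 1e9
= 21022.4824 nT

21022.4824
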